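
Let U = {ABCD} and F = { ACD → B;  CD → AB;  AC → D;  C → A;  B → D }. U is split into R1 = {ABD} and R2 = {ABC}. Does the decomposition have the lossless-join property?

Common attributes: R1 ∩ R2 = {AB}.
Closure of {AB}: B → D applies, adding D. So (AB)⁺ = {ABD}.
This closure contains every attribute of R1, so R1 ∩ R2 → R1. The join is lossless.

Yes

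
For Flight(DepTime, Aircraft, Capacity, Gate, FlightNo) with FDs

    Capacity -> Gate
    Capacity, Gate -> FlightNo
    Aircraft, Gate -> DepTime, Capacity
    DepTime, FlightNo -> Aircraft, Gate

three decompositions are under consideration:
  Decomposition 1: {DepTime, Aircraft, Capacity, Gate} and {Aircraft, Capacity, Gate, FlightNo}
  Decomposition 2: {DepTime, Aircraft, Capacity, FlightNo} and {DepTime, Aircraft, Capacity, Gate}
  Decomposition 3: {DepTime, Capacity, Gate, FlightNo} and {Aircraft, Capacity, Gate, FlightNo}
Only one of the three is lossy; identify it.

Decomposition 3

Decomposition 1: common = {Aircraft, Capacity, Gate}, closure = {DepTime, Aircraft, Capacity, Gate, FlightNo} → lossless.
Decomposition 2: common = {DepTime, Aircraft, Capacity}, closure = {DepTime, Aircraft, Capacity, Gate, FlightNo} → lossless.
Decomposition 3: common = {Capacity, Gate, FlightNo}, closure = {Capacity, Gate, FlightNo} → lossy.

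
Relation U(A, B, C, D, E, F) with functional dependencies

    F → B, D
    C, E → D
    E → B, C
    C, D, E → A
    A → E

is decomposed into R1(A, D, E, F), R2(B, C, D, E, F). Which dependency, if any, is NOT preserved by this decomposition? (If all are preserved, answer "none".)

F → B, D lies within R2.
C, E → D lies within R2.
E → B, C lies within R2.
C, D, E → A: restricted closure across fragments reaches A.
A → E lies within R1.
Every dependency is enforceable on the fragments, so the decomposition is dependency-preserving.

none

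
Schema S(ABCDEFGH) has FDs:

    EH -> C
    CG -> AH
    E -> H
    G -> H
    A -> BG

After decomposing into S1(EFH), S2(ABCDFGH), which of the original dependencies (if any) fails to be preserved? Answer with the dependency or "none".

EH -> C

Check EH → C: no single fragment contains all of {CEH}, and the restricted closure of {EH} across the fragments never reaches {C}.
CG → AH is preserved.
E → H is preserved.
G → H is preserved.
A → BG is preserved.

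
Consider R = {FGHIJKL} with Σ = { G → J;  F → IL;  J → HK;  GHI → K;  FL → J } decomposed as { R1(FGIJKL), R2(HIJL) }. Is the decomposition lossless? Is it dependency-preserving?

Lossless test: (IJL)⁺ = {HIJKL}, which contains all of one fragment — lossless.
Dependency preservation: J → HK; GHI → K are not contained in any single fragment, but the restricted closure of each left-hand side across the fragments still reaches the right-hand side; the remaining FDs each lie inside some fragment. All dependencies are preserved.

lossless and dependency-preserving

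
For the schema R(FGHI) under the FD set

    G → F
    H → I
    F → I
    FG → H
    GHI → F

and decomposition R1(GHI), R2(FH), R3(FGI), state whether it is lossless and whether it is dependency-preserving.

lossless and dependency-preserving

Lossless test (chase): Rows 1 and 3 agree on G; apply G→F and equate their F entries. Rows 1 and 2 agree on H; apply H→I and equate their I entries. Rows 1 and 3 agree on FG; apply FG→H and equate their H entries. Row 1 is now all distinguished symbols — the join is lossless.
Dependency preservation: FG → H; GHI → F are not contained in any single fragment, but the restricted closure of each left-hand side across the fragments still reaches the right-hand side; the remaining FDs each lie inside some fragment. All dependencies are preserved.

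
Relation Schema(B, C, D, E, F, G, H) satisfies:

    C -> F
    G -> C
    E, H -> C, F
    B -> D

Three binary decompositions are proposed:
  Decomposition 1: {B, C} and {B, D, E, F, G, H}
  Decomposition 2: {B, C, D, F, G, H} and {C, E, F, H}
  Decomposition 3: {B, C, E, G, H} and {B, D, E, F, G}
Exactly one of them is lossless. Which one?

Decomposition 1: common = {B}, closure = {B, D} → lossy.
Decomposition 2: common = {C, F, H}, closure = {C, F, H} → lossy.
Decomposition 3: common = {B, E, G}, closure = {B, C, D, E, F, G} → lossless.

Decomposition 3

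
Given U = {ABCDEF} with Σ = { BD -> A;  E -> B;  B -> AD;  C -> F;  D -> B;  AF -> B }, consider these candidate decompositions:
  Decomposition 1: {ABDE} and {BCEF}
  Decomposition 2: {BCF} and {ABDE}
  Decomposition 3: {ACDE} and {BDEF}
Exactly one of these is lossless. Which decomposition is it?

Decomposition 1

Decomposition 1: common = {BE}, closure = {ABDE} → lossless.
Decomposition 2: common = {B}, closure = {ABD} → lossy.
Decomposition 3: common = {DE}, closure = {ABDE} → lossy.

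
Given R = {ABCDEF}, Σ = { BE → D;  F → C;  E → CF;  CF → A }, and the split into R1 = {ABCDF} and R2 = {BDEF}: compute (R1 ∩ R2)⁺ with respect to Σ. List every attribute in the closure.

ABCDF

R1 ∩ R2 = {BDF}.
F → C applies, adding C
CF → A applies, adding A
Closure: {ABCDF}.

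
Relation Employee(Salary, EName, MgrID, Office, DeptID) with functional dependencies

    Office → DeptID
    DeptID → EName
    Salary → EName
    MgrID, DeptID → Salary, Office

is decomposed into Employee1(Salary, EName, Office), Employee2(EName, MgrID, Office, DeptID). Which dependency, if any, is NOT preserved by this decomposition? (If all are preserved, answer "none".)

MgrID, DeptID → Salary, Office

Check MgrID, DeptID → Salary, Office: no single fragment contains all of {Salary, MgrID, Office, DeptID}, and the restricted closure of {MgrID, DeptID} across the fragments never reaches {Salary, Office}.
Office → DeptID is preserved.
DeptID → EName is preserved.
Salary → EName is preserved.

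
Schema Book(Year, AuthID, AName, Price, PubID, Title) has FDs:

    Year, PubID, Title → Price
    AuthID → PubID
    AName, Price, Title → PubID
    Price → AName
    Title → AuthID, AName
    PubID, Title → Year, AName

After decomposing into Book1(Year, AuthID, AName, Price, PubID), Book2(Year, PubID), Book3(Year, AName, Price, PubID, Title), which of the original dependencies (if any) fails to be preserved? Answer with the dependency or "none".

Title → AuthID, AName

Check Title → AuthID, AName: no single fragment contains all of {AuthID, AName, Title}, and the restricted closure of {Title} across the fragments never reaches {AuthID, AName}.
Year, PubID, Title → Price is preserved.
AuthID → PubID is preserved.
AName, Price, Title → PubID is preserved.
Price → AName is preserved.
PubID, Title → Year, AName is preserved.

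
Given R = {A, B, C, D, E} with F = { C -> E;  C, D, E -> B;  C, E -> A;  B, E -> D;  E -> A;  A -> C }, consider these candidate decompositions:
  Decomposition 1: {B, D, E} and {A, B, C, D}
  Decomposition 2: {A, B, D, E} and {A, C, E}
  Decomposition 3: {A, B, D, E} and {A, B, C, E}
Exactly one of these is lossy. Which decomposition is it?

Decomposition 1: common = {B, D}, closure = {B, D} → lossy.
Decomposition 2: common = {A, E}, closure = {A, C, E} → lossless.
Decomposition 3: common = {A, B, E}, closure = {A, B, C, D, E} → lossless.

Decomposition 1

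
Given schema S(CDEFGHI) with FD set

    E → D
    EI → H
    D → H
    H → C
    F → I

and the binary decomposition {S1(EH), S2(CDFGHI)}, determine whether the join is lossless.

No

Common attributes: S1 ∩ S2 = {H}.
Closure of {H}: H → C applies, adding C. So (H)⁺ = {CH}.
The closure contains neither all of S1 = {EH} nor all of S2 = {CDFGHI}, so the common attributes are not a superkey of either fragment. The join is lossy.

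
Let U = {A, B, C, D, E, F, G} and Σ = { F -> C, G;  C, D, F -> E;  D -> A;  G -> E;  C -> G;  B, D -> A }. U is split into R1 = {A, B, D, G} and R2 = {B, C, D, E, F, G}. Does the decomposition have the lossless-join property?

Yes

Common attributes: R1 ∩ R2 = {B, D, G}.
Closure of {B, D, G}: D → A applies, adding A; G → E applies, adding E. So (B, D, G)⁺ = {A, B, D, E, G}.
This closure contains every attribute of R1, so R1 ∩ R2 → R1. The join is lossless.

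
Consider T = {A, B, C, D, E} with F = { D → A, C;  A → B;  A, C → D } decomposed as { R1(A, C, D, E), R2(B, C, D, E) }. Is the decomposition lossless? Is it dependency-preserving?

lossless but not dependency-preserving

Lossless test: (C, D, E)⁺ = {A, B, C, D, E}, which contains all of one fragment — lossless.
Dependency preservation: the restricted closure of {A} across the fragments never reaches {B}, so A → B cannot be enforced without a join — not preserved.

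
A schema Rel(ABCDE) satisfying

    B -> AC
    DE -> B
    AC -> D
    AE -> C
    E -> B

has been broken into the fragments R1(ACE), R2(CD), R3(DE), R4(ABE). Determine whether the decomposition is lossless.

Chase test. Columns are ABCDE; row i has aⱼ where attribute j ∈ Ri, else bᵢⱼ.
Initial tableau (one row per fragment):
  row 1: a1 b12 a3 b14 a5
  row 2: b21 b22 a3 a4 b25
  row 3: b31 b32 b33 a4 a5
  row 4: a1 a2 b43 b44 a5
Rows 1 and 4 agree on AE; apply AE→C and equate their C entries.
Rows 1 and 3 agree on E; apply E→B and equate their B entries.
Rows 1 and 4 agree on E; apply E→B and equate their B entries.
Rows 1 and 3 agree on B; apply B→AC and equate their AC entries.
Rows 1 and 3 agree on AC; apply AC→D and equate their D entries.
Rows 1 and 4 agree on AC; apply AC→D and equate their D entries.
Row 1 is now all distinguished symbols — the join is lossless.

Yes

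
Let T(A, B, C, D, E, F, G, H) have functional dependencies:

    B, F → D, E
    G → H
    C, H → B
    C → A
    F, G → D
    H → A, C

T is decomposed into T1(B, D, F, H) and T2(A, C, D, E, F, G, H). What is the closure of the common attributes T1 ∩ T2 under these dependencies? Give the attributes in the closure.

T1 ∩ T2 = {D, F, H}.
H → A, C applies, adding A, C
C, H → B applies, adding B
B, F → D, E applies, adding E
Closure: {A, B, C, D, E, F, H}.

A, B, C, D, E, F, H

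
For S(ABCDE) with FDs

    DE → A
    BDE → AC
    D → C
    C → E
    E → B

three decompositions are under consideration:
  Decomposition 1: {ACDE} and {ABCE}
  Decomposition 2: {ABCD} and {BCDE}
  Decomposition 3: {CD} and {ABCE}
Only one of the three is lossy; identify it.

Decomposition 1: common = {ACE}, closure = {ABCE} → lossless.
Decomposition 2: common = {BCD}, closure = {ABCDE} → lossless.
Decomposition 3: common = {C}, closure = {BCE} → lossy.

Decomposition 3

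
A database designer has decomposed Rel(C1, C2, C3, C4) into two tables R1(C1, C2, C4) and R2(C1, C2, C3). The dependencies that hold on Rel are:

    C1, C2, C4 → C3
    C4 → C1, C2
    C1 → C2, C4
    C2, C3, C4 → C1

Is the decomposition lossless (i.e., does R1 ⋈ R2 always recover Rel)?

Yes

Common attributes: R1 ∩ R2 = {C1, C2}.
Closure of {C1, C2}: C1 → C2, C4 applies, adding C4; C1, C2, C4 → C3 applies, adding C3. So (C1, C2)⁺ = {C1, C2, C3, C4}.
This closure contains every attribute of R1, so R1 ∩ R2 → R1. The join is lossless.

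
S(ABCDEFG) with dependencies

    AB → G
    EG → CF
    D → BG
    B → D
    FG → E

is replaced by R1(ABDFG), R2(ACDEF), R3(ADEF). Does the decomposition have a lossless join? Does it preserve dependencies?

lossless but not dependency-preserving

Lossless test (chase): Rows 1 and 2 agree on D; apply D→BG and equate their BG entries. Rows 1 and 3 agree on D; apply D→BG and equate their BG entries. Rows 1 and 2 agree on FG; apply FG→E and equate their E entries. Rows 1 and 2 agree on EG; apply EG→CF and equate their CF entries. Rows 1 and 3 agree on EG; apply EG→CF and equate their CF entries. Row 1 is now all distinguished symbols — the join is lossless.
Dependency preservation: the restricted closure of {EG} across the fragments never reaches {CF}, so EG → CF cannot be enforced without a join — not preserved.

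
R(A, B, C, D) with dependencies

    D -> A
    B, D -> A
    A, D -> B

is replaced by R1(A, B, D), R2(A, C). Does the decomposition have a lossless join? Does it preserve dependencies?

Lossless test: (A)⁺ = {A}, which is a superkey of neither fragment — lossy.
Dependency preservation: every FD's attributes lie within a single fragment, so each can be enforced locally — preserved.

lossy but dependency-preserving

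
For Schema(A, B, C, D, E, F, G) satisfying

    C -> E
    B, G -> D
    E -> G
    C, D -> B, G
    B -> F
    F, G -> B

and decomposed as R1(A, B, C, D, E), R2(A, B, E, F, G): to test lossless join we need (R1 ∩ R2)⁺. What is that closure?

A, B, D, E, F, G

R1 ∩ R2 = {A, B, E}.
E → G applies, adding G
B → F applies, adding F
B, G → D applies, adding D
Closure: {A, B, D, E, F, G}.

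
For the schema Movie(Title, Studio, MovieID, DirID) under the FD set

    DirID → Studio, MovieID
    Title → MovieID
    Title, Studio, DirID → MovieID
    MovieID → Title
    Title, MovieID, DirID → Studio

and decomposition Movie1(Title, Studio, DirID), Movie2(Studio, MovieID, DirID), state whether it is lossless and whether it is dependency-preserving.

Lossless test: (Studio, DirID)⁺ = {Title, Studio, MovieID, DirID}, which contains all of one fragment — lossless.
Dependency preservation: the restricted closure of {Title} across the fragments never reaches {MovieID}, so Title → MovieID cannot be enforced without a join — not preserved.

lossless but not dependency-preserving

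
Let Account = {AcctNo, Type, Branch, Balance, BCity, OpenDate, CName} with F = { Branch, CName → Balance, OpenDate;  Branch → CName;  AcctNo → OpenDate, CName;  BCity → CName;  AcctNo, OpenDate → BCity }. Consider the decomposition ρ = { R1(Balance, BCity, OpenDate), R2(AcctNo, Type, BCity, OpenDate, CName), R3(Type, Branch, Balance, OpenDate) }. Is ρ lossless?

Chase test. Columns are AcctNo, Type, Branch, Balance, BCity, OpenDate, CName; row i has aⱼ where attribute j ∈ Ri, else bᵢⱼ.
Initial tableau (one row per fragment):
  row 1: b11 b12 b13 a4 a5 a6 b17
  row 2: a1 a2 b23 b24 a5 a6 a7
  row 3: b31 a2 a3 a4 b35 a6 b37
Rows 1 and 2 agree on BCity; apply BCity→CName and equate their CName entries.
No row becomes fully distinguished — the join is lossy.

No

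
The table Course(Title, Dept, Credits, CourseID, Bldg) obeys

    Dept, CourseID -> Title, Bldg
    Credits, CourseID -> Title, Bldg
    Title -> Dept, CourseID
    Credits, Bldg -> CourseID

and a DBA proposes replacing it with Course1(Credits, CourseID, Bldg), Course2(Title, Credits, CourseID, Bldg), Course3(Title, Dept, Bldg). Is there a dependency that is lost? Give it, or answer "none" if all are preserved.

Dept, CourseID -> Title, Bldg

Check Dept, CourseID → Title, Bldg: no single fragment contains all of {Title, Dept, CourseID, Bldg}, and the restricted closure of {Dept, CourseID} across the fragments never reaches {Title, Bldg}.
Credits, CourseID → Title, Bldg is preserved.
Title → Dept, CourseID is preserved.
Credits, Bldg → CourseID is preserved.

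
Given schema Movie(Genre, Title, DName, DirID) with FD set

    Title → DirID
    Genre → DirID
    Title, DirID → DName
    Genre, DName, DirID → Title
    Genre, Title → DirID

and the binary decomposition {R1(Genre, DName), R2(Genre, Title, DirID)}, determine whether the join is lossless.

No

Common attributes: R1 ∩ R2 = {Genre}.
Closure of {Genre}: Genre → DirID applies, adding DirID. So (Genre)⁺ = {Genre, DirID}.
The closure contains neither all of R1 = {Genre, DName} nor all of R2 = {Genre, Title, DirID}, so the common attributes are not a superkey of either fragment. The join is lossy.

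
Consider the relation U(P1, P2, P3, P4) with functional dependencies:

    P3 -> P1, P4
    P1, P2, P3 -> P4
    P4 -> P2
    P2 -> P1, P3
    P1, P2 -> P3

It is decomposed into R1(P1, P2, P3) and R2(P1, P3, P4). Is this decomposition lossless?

Common attributes: R1 ∩ R2 = {P1, P3}.
Closure of {P1, P3}: P3 → P1, P4 applies, adding P4; P4 → P2 applies, adding P2. So (P1, P3)⁺ = {P1, P2, P3, P4}.
This closure contains every attribute of R1, so R1 ∩ R2 → R1. The join is lossless.

Yes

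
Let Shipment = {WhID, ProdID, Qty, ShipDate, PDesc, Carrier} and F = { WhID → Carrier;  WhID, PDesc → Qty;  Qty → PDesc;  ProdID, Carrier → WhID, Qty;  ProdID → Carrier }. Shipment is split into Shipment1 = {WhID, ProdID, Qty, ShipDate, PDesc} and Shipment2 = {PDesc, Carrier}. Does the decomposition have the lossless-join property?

Common attributes: Shipment1 ∩ Shipment2 = {PDesc}.
No dependency enlarges {PDesc}, so (PDesc)⁺ = {PDesc}.
The closure contains neither all of Shipment1 = {WhID, ProdID, Qty, ShipDate, PDesc} nor all of Shipment2 = {PDesc, Carrier}, so the common attributes are not a superkey of either fragment. The join is lossy.

No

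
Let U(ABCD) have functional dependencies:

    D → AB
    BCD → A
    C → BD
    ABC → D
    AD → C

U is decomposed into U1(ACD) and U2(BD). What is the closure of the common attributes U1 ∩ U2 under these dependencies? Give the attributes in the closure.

U1 ∩ U2 = {D}.
D → AB applies, adding AB
AD → C applies, adding C
Closure: {ABCD}.

ABCD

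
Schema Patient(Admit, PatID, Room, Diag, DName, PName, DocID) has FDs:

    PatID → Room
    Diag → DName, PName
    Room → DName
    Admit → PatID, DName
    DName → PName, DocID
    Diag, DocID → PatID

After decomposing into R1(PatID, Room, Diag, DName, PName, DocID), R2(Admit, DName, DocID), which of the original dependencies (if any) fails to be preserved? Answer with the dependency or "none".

Admit → PatID, DName

Check Admit → PatID, DName: no single fragment contains all of {Admit, PatID, DName}, and the restricted closure of {Admit} across the fragments never reaches {PatID, DName}.
PatID → Room is preserved.
Diag → DName, PName is preserved.
Room → DName is preserved.
DName → PName, DocID is preserved.
Diag, DocID → PatID is preserved.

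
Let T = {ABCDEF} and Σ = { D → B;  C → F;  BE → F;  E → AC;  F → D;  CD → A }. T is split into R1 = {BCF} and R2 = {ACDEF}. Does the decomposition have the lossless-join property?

Common attributes: R1 ∩ R2 = {CF}.
Closure of {CF}: F → D applies, adding D; CD → A applies, adding A; D → B applies, adding B. So (CF)⁺ = {ABCDF}.
This closure contains every attribute of R1, so R1 ∩ R2 → R1. The join is lossless.

Yes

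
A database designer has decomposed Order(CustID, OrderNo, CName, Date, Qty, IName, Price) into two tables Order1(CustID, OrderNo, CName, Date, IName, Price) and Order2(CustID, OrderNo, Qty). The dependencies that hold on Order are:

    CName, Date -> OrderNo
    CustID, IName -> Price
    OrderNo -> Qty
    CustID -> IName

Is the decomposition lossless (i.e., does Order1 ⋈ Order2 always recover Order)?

Common attributes: Order1 ∩ Order2 = {CustID, OrderNo}.
Closure of {CustID, OrderNo}: OrderNo → Qty applies, adding Qty; CustID → IName applies, adding IName; CustID, IName → Price applies, adding Price. So (CustID, OrderNo)⁺ = {CustID, OrderNo, Qty, IName, Price}.
This closure contains every attribute of Order2, so Order1 ∩ Order2 → Order2. The join is lossless.

Yes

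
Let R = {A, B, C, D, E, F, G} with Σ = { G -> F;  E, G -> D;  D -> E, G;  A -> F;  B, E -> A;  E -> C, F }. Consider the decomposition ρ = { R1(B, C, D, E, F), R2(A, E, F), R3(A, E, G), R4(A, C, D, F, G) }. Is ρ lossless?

Chase test. Columns are A, B, C, D, E, F, G; row i has aⱼ where attribute j ∈ Ri, else bᵢⱼ.
Initial tableau (one row per fragment):
  row 1: b11 a2 a3 a4 a5 a6 b17
  row 2: a1 b22 b23 b24 a5 a6 b27
  row 3: a1 b32 b33 b34 a5 b36 a7
  row 4: a1 b42 a3 a4 b45 a6 a7
Rows 3 and 4 agree on G; apply G→F and equate their F entries.
Rows 1 and 4 agree on D; apply D→E, G and equate their E, G entries.
Rows 1 and 2 agree on E; apply E→C, F and equate their C, F entries.
Rows 1 and 3 agree on E; apply E→C, F and equate their C, F entries.
Rows 1 and 3 agree on E, G; apply E, G→D and equate their D entries.
No row becomes fully distinguished — the join is lossy.

No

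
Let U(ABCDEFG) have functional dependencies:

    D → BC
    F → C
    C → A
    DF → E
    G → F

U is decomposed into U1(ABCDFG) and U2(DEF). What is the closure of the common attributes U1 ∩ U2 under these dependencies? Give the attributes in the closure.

U1 ∩ U2 = {DF}.
D → BC applies, adding BC
C → A applies, adding A
DF → E applies, adding E
Closure: {ABCDEF}.

ABCDEF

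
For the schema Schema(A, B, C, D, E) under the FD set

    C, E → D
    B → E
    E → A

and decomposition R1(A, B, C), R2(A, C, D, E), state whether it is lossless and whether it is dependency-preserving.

lossy and not dependency-preserving

Lossless test: (A, C)⁺ = {A, C}, which is a superkey of neither fragment — lossy.
Dependency preservation: the restricted closure of {B} across the fragments never reaches {E}, so B → E cannot be enforced without a join — not preserved.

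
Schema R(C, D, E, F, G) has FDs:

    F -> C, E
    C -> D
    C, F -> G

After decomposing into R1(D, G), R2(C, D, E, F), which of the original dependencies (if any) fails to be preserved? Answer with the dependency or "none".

Check C, F → G: no single fragment contains all of {C, F, G}, and the restricted closure of {C, F} across the fragments never reaches {G}.
F → C, E is preserved.
C → D is preserved.

C, F -> G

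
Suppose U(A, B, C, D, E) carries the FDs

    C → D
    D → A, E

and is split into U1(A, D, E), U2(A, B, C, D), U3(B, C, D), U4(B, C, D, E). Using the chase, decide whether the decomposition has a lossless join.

Yes

Chase test. Columns are A, B, C, D, E; row i has aⱼ where attribute j ∈ Ui, else bᵢⱼ.
Initial tableau (one row per fragment):
  row 1: a1 b12 b13 a4 a5
  row 2: a1 a2 a3 a4 b25
  row 3: b31 a2 a3 a4 b35
  row 4: b41 a2 a3 a4 a5
Rows 1 and 2 agree on D; apply D→A, E and equate their A, E entries.
Rows 1 and 3 agree on D; apply D→A, E and equate their A, E entries.
Rows 1 and 4 agree on D; apply D→A, E and equate their A, E entries.
Row 2 is now all distinguished symbols — the join is lossless.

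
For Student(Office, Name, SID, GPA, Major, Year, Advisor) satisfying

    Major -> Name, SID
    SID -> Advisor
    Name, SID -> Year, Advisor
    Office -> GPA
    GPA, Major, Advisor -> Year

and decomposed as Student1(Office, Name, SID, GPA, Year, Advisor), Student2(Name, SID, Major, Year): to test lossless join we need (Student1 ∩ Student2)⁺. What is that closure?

Student1 ∩ Student2 = {Name, SID, Year}.
SID → Advisor applies, adding Advisor
Closure: {Name, SID, Year, Advisor}.

Name, SID, Year, Advisor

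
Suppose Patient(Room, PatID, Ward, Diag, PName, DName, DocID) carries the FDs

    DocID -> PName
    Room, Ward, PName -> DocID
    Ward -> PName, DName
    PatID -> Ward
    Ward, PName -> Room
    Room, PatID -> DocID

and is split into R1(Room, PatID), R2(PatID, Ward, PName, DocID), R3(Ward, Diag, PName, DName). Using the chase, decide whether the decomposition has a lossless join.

No

Chase test. Columns are Room, PatID, Ward, Diag, PName, DName, DocID; row i has aⱼ where attribute j ∈ Ri, else bᵢⱼ.
Initial tableau (one row per fragment):
  row 1: a1 a2 b13 b14 b15 b16 b17
  row 2: b21 a2 a3 b24 a5 b26 a7
  row 3: b31 b32 a3 a4 a5 a6 b37
Rows 2 and 3 agree on Ward; apply Ward→PName, DName and equate their PName, DName entries.
Rows 1 and 2 agree on PatID; apply PatID→Ward and equate their Ward entries.
Rows 2 and 3 agree on Ward, PName; apply Ward, PName→Room and equate their Room entries.
Rows 2 and 3 agree on Room, Ward, PName; apply Room, Ward, PName→DocID and equate their DocID entries.
Rows 1 and 2 agree on Ward; apply Ward→PName, DName and equate their PName, DName entries.
Rows 1 and 2 agree on Ward, PName; apply Ward, PName→Room and equate their Room entries.
Rows 1 and 2 agree on Room, PatID; apply Room, PatID→DocID and equate their DocID entries.
No row becomes fully distinguished — the join is lossy.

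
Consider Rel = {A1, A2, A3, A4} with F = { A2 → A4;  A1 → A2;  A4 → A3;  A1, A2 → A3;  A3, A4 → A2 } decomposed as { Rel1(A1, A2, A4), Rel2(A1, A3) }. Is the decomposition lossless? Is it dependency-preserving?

lossless but not dependency-preserving

Lossless test: (A1)⁺ = {A1, A2, A3, A4}, which contains all of one fragment — lossless.
Dependency preservation: the restricted closure of {A4} across the fragments never reaches {A3}, so A4 → A3 cannot be enforced without a join — not preserved.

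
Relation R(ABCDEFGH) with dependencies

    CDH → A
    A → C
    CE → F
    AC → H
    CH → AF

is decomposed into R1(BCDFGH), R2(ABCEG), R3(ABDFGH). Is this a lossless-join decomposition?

No

Chase test. Columns are ABCDEFGH; row i has aⱼ where attribute j ∈ Ri, else bᵢⱼ.
Initial tableau (one row per fragment):
  row 1: b11 a2 a3 a4 b15 a6 a7 a8
  row 2: a1 a2 a3 b24 a5 b26 a7 b28
  row 3: a1 a2 b33 a4 b35 a6 a7 a8
Rows 2 and 3 agree on A; apply A→C and equate their C entries.
Rows 2 and 3 agree on AC; apply AC→H and equate their H entries.
Rows 1 and 2 agree on CH; apply CH→AF and equate their AF entries.
No row becomes fully distinguished — the join is lossy.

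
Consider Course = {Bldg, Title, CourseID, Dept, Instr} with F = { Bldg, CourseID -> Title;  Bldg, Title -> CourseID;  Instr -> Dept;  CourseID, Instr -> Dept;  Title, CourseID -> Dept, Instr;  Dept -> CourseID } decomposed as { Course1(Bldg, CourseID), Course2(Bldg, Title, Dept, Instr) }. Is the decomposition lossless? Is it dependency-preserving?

lossy and not dependency-preserving

Lossless test: (Bldg)⁺ = {Bldg}, which is a superkey of neither fragment — lossy.
Dependency preservation: the restricted closure of {Bldg, CourseID} across the fragments never reaches {Title}, so Bldg, CourseID → Title cannot be enforced without a join — not preserved.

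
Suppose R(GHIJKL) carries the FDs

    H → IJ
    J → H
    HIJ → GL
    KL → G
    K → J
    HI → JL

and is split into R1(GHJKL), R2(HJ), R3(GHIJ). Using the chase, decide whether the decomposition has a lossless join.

Chase test. Columns are GHIJKL; row i has aⱼ where attribute j ∈ Ri, else bᵢⱼ.
Initial tableau (one row per fragment):
  row 1: a1 a2 b13 a4 a5 a6
  row 2: b21 a2 b23 a4 b25 b26
  row 3: a1 a2 a3 a4 b35 b36
Rows 1 and 2 agree on H; apply H→IJ and equate their IJ entries.
Rows 1 and 3 agree on H; apply H→IJ and equate their IJ entries.
Rows 1 and 2 agree on HIJ; apply HIJ→GL and equate their GL entries.
Rows 1 and 3 agree on HIJ; apply HIJ→GL and equate their GL entries.
Row 1 is now all distinguished symbols — the join is lossless.

Yes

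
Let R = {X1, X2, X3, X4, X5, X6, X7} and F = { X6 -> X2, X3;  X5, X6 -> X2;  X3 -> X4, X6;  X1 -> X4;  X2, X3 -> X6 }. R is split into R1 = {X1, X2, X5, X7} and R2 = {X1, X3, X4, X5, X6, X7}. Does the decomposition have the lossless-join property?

No

Common attributes: R1 ∩ R2 = {X1, X5, X7}.
Closure of {X1, X5, X7}: X1 → X4 applies, adding X4. So (X1, X5, X7)⁺ = {X1, X4, X5, X7}.
The closure contains neither all of R1 = {X1, X2, X5, X7} nor all of R2 = {X1, X3, X4, X5, X6, X7}, so the common attributes are not a superkey of either fragment. The join is lossy.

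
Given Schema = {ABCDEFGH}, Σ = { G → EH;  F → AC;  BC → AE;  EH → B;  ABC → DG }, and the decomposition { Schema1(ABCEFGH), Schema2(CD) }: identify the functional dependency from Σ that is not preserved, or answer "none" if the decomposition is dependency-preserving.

ABC → DG

Check ABC → DG: no single fragment contains all of {ABCDG}, and the restricted closure of {ABC} across the fragments never reaches {DG}.
G → EH is preserved.
F → AC is preserved.
BC → AE is preserved.
EH → B is preserved.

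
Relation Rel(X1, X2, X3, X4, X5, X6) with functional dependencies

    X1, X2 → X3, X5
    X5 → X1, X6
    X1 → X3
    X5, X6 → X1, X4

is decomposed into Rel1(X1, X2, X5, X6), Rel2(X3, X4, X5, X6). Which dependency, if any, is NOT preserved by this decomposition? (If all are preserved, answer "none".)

Check X1 → X3: no single fragment contains all of {X1, X3}, and the restricted closure of {X1} across the fragments never reaches {X3}.
X1, X2 → X3, X5 is preserved.
X5 → X1, X6 is preserved.
X5, X6 → X1, X4 is preserved.

X1 → X3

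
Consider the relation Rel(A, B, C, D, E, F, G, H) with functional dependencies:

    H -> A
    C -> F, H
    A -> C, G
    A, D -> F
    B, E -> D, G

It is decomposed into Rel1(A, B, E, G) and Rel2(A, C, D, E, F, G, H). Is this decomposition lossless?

Common attributes: Rel1 ∩ Rel2 = {A, E, G}.
Closure of {A, E, G}: A → C, G applies, adding C; C → F, H applies, adding F, H. So (A, E, G)⁺ = {A, C, E, F, G, H}.
The closure contains neither all of Rel1 = {A, B, E, G} nor all of Rel2 = {A, C, D, E, F, G, H}, so the common attributes are not a superkey of either fragment. The join is lossy.

No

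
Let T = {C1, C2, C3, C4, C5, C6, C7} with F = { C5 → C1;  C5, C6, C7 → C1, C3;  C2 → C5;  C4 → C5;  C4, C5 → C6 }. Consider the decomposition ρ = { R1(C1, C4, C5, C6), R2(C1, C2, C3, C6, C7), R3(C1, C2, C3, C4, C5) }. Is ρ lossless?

Chase test. Columns are C1, C2, C3, C4, C5, C6, C7; row i has aⱼ where attribute j ∈ Ri, else bᵢⱼ.
Initial tableau (one row per fragment):
  row 1: a1 b12 b13 a4 a5 a6 b17
  row 2: a1 a2 a3 b24 b25 a6 a7
  row 3: a1 a2 a3 a4 a5 b36 b37
Rows 2 and 3 agree on C2; apply C2→C5 and equate their C5 entries.
Rows 1 and 3 agree on C4, C5; apply C4, C5→C6 and equate their C6 entries.
No row becomes fully distinguished — the join is lossy.

No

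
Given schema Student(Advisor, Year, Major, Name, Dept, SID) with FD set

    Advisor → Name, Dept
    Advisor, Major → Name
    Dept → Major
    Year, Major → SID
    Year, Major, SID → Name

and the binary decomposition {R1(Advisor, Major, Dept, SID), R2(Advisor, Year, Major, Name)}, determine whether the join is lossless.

Common attributes: R1 ∩ R2 = {Advisor, Major}.
Closure of {Advisor, Major}: Advisor → Name, Dept applies, adding Name, Dept. So (Advisor, Major)⁺ = {Advisor, Major, Name, Dept}.
The closure contains neither all of R1 = {Advisor, Major, Dept, SID} nor all of R2 = {Advisor, Year, Major, Name}, so the common attributes are not a superkey of either fragment. The join is lossy.

No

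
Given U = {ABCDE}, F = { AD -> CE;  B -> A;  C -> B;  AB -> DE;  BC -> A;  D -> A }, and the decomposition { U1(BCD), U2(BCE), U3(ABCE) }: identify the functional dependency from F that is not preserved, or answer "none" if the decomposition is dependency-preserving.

AD → CE: restricted closure across fragments reaches CE.
B → A lies within U3.
C → B lies within U1.
AB → DE: restricted closure across fragments reaches DE.
BC → A lies within U3.
D → A: restricted closure across fragments reaches A.
Every dependency is enforceable on the fragments, so the decomposition is dependency-preserving.

none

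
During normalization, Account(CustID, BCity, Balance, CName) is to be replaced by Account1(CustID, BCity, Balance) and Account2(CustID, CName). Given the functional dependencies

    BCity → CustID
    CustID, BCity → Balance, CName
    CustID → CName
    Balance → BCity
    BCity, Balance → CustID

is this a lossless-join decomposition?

Common attributes: Account1 ∩ Account2 = {CustID}.
Closure of {CustID}: CustID → CName applies, adding CName. So (CustID)⁺ = {CustID, CName}.
This closure contains every attribute of Account2, so Account1 ∩ Account2 → Account2. The join is lossless.

Yes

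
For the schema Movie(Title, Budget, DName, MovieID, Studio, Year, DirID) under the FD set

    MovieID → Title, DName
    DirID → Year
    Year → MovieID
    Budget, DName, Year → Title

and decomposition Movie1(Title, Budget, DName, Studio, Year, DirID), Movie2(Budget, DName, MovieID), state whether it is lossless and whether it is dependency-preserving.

Lossless test: (Budget, DName)⁺ = {Budget, DName}, which is a superkey of neither fragment — lossy.
Dependency preservation: the restricted closure of {MovieID} across the fragments never reaches {Title, DName}, so MovieID → Title, DName cannot be enforced without a join — not preserved.

lossy and not dependency-preserving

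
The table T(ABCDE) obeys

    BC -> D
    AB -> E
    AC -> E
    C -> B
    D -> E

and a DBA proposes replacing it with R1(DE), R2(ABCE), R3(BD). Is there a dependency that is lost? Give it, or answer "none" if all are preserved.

Check BC → D: no single fragment contains all of {BCD}, and the restricted closure of {BC} across the fragments never reaches {D}.
AB → E is preserved.
AC → E is preserved.
C → B is preserved.
D → E is preserved.

BC -> D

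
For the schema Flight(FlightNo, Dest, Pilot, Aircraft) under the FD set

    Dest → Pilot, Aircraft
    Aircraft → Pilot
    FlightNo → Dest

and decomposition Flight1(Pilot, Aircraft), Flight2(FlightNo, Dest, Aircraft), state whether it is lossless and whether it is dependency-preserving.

lossless and dependency-preserving

Lossless test: (Aircraft)⁺ = {Pilot, Aircraft}, which contains all of one fragment — lossless.
Dependency preservation: Dest → Pilot, Aircraft is not contained in any single fragment, but the restricted closure of its left-hand side across the fragments still reaches the right-hand side; the remaining FDs each lie inside some fragment. All dependencies are preserved.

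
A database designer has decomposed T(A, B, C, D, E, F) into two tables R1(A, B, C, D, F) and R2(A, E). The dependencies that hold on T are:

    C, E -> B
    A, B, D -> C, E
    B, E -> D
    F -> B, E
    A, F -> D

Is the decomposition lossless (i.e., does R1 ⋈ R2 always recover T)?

No

Common attributes: R1 ∩ R2 = {A}.
No dependency enlarges {A}, so (A)⁺ = {A}.
The closure contains neither all of R1 = {A, B, C, D, F} nor all of R2 = {A, E}, so the common attributes are not a superkey of either fragment. The join is lossy.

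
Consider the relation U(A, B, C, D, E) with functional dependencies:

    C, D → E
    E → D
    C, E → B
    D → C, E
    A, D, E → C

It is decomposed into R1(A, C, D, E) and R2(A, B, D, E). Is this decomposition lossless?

Common attributes: R1 ∩ R2 = {A, D, E}.
Closure of {A, D, E}: D → C, E applies, adding C; C, E → B applies, adding B. So (A, D, E)⁺ = {A, B, C, D, E}.
This closure contains every attribute of R1, so R1 ∩ R2 → R1. The join is lossless.

Yes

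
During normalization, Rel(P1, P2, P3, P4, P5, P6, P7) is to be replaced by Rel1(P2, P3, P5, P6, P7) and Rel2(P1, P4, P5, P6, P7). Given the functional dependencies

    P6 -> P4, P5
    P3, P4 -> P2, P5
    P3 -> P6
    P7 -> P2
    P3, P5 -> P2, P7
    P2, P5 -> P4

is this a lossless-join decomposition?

No

Common attributes: Rel1 ∩ Rel2 = {P5, P6, P7}.
Closure of {P5, P6, P7}: P6 → P4, P5 applies, adding P4; P7 → P2 applies, adding P2. So (P5, P6, P7)⁺ = {P2, P4, P5, P6, P7}.
The closure contains neither all of Rel1 = {P2, P3, P5, P6, P7} nor all of Rel2 = {P1, P4, P5, P6, P7}, so the common attributes are not a superkey of either fragment. The join is lossy.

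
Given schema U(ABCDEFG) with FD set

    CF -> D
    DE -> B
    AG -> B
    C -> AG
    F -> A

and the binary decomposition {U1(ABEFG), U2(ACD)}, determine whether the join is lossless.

No

Common attributes: U1 ∩ U2 = {A}.
No dependency enlarges {A}, so (A)⁺ = {A}.
The closure contains neither all of U1 = {ABEFG} nor all of U2 = {ACD}, so the common attributes are not a superkey of either fragment. The join is lossy.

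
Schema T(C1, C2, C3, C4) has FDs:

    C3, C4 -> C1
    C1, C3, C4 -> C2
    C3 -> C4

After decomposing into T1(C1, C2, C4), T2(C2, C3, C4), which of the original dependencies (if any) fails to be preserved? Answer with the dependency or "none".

Check C3, C4 → C1: no single fragment contains all of {C1, C3, C4}, and the restricted closure of {C3, C4} across the fragments never reaches {C1}.
C1, C3, C4 → C2 is preserved.
C3 → C4 is preserved.

C3, C4 -> C1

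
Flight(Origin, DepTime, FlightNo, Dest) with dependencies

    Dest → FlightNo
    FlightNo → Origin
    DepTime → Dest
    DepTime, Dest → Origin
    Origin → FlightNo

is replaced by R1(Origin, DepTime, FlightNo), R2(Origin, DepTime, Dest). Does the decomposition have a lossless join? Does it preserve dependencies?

Lossless test: (Origin, DepTime)⁺ = {Origin, DepTime, FlightNo, Dest}, which contains all of one fragment — lossless.
Dependency preservation: Dest → FlightNo is not contained in any single fragment, but the restricted closure of its left-hand side across the fragments still reaches the right-hand side; the remaining FDs each lie inside some fragment. All dependencies are preserved.

lossless and dependency-preserving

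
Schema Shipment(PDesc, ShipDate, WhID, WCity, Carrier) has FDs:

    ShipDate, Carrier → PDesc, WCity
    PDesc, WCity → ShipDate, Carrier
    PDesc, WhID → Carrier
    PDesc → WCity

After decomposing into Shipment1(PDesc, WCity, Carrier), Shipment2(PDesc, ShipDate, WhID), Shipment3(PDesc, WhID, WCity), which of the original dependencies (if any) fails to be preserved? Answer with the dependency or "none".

Check ShipDate, Carrier → PDesc, WCity: no single fragment contains all of {PDesc, ShipDate, WCity, Carrier}, and the restricted closure of {ShipDate, Carrier} across the fragments never reaches {PDesc, WCity}.
PDesc, WCity → ShipDate, Carrier is preserved.
PDesc, WhID → Carrier is preserved.
PDesc → WCity is preserved.

ShipDate, Carrier → PDesc, WCity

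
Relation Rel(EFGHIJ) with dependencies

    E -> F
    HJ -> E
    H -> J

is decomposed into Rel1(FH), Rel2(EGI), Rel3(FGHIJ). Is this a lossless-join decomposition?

Chase test. Columns are EFGHIJ; row i has aⱼ where attribute j ∈ Reli, else bᵢⱼ.
Initial tableau (one row per fragment):
  row 1: b11 a2 b13 a4 b15 b16
  row 2: a1 b22 a3 b24 a5 b26
  row 3: b31 a2 a3 a4 a5 a6
Rows 1 and 3 agree on H; apply H→J and equate their J entries.
Rows 1 and 3 agree on HJ; apply HJ→E and equate their E entries.
No row becomes fully distinguished — the join is lossy.

No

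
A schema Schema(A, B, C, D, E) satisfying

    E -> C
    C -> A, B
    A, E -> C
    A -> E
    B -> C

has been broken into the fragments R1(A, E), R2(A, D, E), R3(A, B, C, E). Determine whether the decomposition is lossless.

Chase test. Columns are A, B, C, D, E; row i has aⱼ where attribute j ∈ Ri, else bᵢⱼ.
Initial tableau (one row per fragment):
  row 1: a1 b12 b13 b14 a5
  row 2: a1 b22 b23 a4 a5
  row 3: a1 a2 a3 b34 a5
Rows 1 and 2 agree on E; apply E→C and equate their C entries.
Rows 1 and 3 agree on E; apply E→C and equate their C entries.
Rows 1 and 2 agree on C; apply C→A, B and equate their A, B entries.
Rows 1 and 3 agree on C; apply C→A, B and equate their A, B entries.
Row 2 is now all distinguished symbols — the join is lossless.

Yes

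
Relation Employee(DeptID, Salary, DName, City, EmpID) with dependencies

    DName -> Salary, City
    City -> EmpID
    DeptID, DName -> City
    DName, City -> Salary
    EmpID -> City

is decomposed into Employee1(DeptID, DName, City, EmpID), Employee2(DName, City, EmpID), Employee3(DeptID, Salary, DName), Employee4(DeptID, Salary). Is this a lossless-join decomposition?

Chase test. Columns are DeptID, Salary, DName, City, EmpID; row i has aⱼ where attribute j ∈ Employeei, else bᵢⱼ.
Initial tableau (one row per fragment):
  row 1: a1 b12 a3 a4 a5
  row 2: b21 b22 a3 a4 a5
  row 3: a1 a2 a3 b34 b35
  row 4: a1 a2 b43 b44 b45
Rows 1 and 2 agree on DName; apply DName→Salary, City and equate their Salary, City entries.
Rows 1 and 3 agree on DName; apply DName→Salary, City and equate their Salary, City entries.
Rows 1 and 3 agree on City; apply City→EmpID and equate their EmpID entries.
Row 1 is now all distinguished symbols — the join is lossless.

Yes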